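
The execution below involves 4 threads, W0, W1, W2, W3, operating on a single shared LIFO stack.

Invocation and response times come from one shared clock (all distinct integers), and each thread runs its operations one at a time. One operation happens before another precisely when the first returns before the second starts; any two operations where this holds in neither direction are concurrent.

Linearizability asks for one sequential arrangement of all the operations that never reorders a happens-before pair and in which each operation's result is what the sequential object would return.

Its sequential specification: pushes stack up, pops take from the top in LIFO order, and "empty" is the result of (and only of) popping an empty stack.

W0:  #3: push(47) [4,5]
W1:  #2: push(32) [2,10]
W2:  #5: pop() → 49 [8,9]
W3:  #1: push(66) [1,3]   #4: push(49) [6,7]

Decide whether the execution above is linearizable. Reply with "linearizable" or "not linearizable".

witness order: #1, #2, #3, #4, #5
step 1: #1 push(66) — stack <66>
step 2: #2 push(32) — stack <66,32>
step 3: #3 push(47) — stack <66,32,47>
step 4: #4 push(49) — stack <66,32,47,49>
step 5: #5 pop() → 49 — stack <66,32,47>

linearizable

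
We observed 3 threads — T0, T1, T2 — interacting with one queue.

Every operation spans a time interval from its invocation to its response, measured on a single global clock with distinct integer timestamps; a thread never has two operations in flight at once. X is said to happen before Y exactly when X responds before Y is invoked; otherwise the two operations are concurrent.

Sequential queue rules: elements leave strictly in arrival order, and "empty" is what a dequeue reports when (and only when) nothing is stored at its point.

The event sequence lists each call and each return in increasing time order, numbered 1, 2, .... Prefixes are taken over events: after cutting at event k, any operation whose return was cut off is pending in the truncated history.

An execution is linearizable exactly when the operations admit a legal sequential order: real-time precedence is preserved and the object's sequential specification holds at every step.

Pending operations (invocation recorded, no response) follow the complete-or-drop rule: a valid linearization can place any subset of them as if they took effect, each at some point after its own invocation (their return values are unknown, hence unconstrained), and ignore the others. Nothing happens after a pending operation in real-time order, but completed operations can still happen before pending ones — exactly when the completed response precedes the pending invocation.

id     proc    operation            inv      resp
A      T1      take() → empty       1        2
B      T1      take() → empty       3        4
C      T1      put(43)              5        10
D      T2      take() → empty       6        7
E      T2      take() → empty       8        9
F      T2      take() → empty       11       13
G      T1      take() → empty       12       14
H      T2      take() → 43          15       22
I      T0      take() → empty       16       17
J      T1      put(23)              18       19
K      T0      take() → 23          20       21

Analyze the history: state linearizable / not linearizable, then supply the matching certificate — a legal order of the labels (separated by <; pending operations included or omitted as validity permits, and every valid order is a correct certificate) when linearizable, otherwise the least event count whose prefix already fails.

already the first 14 events (up to G's response at time 14) admit no linearization; the first 13 still do
every one of the 6 real-time-consistent orders over 7 completed queue ops fails the sequential spec
for example A, B, C, D, E, F, G fails at step 4: D take() → empty is not legal there
for example A, B, C, D, E, G, F fails at step 4: D take() → empty is not legal there

not linearizable — minimal violating prefix: 14 events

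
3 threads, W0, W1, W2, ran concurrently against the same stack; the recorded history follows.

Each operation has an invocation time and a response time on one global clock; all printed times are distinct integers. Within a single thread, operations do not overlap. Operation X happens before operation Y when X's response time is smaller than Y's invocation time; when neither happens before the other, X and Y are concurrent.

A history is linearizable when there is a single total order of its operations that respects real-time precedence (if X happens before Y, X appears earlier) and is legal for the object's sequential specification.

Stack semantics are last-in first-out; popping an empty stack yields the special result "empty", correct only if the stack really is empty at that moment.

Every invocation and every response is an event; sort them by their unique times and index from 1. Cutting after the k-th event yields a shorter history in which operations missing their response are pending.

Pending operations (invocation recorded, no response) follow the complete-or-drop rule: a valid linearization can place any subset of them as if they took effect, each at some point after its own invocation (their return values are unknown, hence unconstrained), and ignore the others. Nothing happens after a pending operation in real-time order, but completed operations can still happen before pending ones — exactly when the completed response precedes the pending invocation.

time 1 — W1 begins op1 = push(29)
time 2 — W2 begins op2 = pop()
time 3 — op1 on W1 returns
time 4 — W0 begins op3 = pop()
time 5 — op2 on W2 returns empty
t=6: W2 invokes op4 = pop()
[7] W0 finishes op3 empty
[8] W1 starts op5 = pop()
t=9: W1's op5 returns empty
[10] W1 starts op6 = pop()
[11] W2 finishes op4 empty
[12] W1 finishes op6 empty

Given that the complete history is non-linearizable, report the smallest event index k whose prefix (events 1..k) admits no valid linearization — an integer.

a valid linearization of events 1..10 exists, for instance op2, op1, op4, op3, op5:
after step 1 (op2 pop() → empty): stack <>
after step 2 (op1 push(29)): stack <29>
after step 3 (op4 pop() (pending, included)): stack <>
after step 4 (op3 pop() → empty): stack <>
after step 5 (op5 pop() → empty): stack <>
with event 11 included (op4 responding at time 11), all real-time-consistent orders fail
every completion of the 1 pending operation (op6) was checked; none linearizes
one such order, op1, op2, op3, op4, op5 (pending dropped), breaks at step 2 where op2 pop() → empty is illegal
one such order, op1, op2, op3, op5, op4 (pending dropped), breaks at step 2 where op2 pop() → empty is illegal

11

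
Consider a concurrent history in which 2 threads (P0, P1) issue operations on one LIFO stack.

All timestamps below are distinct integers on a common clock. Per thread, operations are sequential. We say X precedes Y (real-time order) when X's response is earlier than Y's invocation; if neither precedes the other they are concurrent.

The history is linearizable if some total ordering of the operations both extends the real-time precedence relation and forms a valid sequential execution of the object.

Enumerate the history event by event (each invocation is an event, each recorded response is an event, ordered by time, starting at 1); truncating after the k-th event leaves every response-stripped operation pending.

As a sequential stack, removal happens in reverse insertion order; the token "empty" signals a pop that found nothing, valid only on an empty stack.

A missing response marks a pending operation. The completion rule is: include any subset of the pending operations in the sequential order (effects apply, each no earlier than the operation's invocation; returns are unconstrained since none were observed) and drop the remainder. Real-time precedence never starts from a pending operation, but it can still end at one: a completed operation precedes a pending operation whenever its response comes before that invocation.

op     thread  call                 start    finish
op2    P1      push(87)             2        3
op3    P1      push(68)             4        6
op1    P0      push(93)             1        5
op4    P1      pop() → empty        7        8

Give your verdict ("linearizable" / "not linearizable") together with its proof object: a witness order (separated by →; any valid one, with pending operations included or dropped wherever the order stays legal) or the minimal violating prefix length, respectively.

not linearizable — minimal violating prefix: 8 events

already the first 8 events (up to op4's response at time 8) admit no linearization; the first 7 still do
all 3 real-time-respecting orders fail — 4 completed LIFO stack operations, no legal replay
for example op1, op2, op3, op4 fails at step 4: op4 pop() → empty is not legal there
for example op2, op1, op3, op4 fails at step 4: op4 pop() → empty is not legal there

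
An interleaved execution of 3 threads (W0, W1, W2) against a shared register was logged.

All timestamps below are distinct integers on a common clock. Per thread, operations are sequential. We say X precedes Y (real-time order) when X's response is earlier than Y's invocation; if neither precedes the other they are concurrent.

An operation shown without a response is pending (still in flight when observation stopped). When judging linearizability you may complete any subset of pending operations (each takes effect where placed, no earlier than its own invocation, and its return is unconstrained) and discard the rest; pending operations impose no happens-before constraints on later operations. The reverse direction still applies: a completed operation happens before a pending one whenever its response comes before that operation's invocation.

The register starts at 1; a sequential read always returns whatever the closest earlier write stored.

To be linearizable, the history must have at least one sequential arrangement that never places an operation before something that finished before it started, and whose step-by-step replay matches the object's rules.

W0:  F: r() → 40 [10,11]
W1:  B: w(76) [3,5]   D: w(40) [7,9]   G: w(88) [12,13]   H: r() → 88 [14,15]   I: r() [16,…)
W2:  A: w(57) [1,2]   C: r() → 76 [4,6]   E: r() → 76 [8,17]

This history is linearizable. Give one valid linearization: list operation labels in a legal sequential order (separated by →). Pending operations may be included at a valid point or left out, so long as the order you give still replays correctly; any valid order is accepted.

after step 1 (A w(57)): value 57
after step 2 (B w(76)): value 76
after step 3 (C r() → 76): value 76
after step 4 (E r() → 76): value 76
after step 5 (D w(40)): value 40
after step 6 (F r() → 40): value 40
after step 7 (G w(88)): value 88
after step 8 (H r() → 88): value 88

A → B → C → E → D → F → G → H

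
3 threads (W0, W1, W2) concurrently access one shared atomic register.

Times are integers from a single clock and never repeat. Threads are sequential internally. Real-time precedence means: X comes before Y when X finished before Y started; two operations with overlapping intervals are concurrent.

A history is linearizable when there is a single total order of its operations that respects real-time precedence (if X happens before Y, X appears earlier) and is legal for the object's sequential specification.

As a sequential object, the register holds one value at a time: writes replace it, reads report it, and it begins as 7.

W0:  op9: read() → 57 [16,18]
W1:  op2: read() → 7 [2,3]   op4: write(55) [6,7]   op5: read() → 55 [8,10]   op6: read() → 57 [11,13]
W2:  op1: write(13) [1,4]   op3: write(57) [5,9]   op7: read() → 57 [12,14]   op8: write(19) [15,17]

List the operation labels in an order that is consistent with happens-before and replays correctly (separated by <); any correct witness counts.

op2 < op1 < op4 < op5 < op3 < op6 < op7 < op9 < op8

1. op2 read() → 7, leaving value 7
2. op1 write(13), leaving value 13
3. op4 write(55), leaving value 55
4. op5 read() → 55, leaving value 55
5. op3 write(57), leaving value 57
6. op6 read() → 57, leaving value 57
7. op7 read() → 57, leaving value 57
8. op9 read() → 57, leaving value 57
9. op8 write(19), leaving value 19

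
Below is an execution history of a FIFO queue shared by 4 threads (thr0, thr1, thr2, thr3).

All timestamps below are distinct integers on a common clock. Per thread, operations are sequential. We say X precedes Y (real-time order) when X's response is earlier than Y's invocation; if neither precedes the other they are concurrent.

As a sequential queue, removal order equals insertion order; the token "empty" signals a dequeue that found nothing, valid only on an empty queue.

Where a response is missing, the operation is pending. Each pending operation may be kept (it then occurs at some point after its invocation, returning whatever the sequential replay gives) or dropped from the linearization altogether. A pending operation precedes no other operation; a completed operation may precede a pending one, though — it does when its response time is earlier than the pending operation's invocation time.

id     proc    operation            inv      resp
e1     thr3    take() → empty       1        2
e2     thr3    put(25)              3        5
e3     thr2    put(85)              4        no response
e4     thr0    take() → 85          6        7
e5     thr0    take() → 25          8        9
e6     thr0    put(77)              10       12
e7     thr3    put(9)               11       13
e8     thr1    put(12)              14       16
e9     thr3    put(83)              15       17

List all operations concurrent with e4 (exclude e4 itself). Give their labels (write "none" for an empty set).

e3

overlap test against e4 [6,7]: concurrent iff the interval meets 6..7
e1 [1,2]: before
e2 [3,5]: before
e3 [4,…): concurrent
e5 [8,9]: after
e6 [10,12]: after
e7 [11,13]: after
e8 [14,16]: after
e9 [15,17]: after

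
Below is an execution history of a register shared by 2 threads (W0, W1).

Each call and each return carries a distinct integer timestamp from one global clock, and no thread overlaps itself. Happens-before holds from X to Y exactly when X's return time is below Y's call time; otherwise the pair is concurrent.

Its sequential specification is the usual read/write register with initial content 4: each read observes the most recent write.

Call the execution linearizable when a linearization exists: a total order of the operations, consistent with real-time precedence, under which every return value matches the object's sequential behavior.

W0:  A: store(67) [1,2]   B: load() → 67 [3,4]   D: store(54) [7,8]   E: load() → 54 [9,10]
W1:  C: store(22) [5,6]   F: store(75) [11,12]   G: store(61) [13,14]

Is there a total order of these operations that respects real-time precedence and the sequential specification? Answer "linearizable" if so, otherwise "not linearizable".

linearizable

witness order: A, B, C, D, E, F, G
1. A store(67), leaving value 67
2. B load() → 67, leaving value 67
3. C store(22), leaving value 22
4. D store(54), leaving value 54
5. E load() → 54, leaving value 54
6. F store(75), leaving value 75
7. G store(61), leaving value 61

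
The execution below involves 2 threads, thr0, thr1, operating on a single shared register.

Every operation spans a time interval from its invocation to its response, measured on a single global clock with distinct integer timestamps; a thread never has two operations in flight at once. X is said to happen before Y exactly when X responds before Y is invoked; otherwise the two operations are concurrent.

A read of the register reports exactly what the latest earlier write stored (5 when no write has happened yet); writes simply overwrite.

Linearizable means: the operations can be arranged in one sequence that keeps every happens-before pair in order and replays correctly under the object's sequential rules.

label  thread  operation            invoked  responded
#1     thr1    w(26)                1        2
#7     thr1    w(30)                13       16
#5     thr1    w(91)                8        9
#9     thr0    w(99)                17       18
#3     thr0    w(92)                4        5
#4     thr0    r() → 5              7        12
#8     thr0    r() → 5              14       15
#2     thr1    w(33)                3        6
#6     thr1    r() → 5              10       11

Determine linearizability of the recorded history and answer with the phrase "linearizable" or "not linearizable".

the violation lands at event 11, #6's response at time 11: events 1..10 linearize, events 1..11 do not
the 5 completed operations admit 2 real-time orders; each fails the register replay
no completion choice of the 1 pending operation (#4) rescues it — every subset was tried
take #1, #2, #3, #5, #6 (pending dropped): step 5 already fails, because #6 r() → 5 cannot occur there
take #1, #3, #2, #5, #6 (pending dropped): step 5 already fails, because #6 r() → 5 cannot occur there

not linearizable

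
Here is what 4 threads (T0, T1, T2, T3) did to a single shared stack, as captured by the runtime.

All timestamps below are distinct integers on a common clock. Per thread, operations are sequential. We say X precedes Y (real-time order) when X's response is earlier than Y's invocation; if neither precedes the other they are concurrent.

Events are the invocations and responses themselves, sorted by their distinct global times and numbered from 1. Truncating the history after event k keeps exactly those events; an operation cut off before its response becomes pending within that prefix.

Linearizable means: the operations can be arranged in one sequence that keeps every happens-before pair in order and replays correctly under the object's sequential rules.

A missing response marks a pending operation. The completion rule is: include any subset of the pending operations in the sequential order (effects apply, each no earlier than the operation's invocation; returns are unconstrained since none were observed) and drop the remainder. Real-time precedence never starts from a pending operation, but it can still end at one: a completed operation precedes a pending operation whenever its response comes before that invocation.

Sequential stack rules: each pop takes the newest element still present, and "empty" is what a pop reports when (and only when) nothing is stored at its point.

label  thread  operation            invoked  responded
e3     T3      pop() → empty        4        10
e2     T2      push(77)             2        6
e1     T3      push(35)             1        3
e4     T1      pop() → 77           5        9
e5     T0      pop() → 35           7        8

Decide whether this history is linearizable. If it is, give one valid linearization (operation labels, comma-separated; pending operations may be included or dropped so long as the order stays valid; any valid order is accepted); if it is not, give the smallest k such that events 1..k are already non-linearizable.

step 1: e1 push(35) — stack <35>
step 2: e2 push(77) — stack <35,77>
step 3: e4 pop() → 77 — stack <35>
step 4: e5 pop() → 35 — stack <>
step 5: e3 pop() → empty — stack <>

linearizable — witness: e1, e2, e4, e5, e3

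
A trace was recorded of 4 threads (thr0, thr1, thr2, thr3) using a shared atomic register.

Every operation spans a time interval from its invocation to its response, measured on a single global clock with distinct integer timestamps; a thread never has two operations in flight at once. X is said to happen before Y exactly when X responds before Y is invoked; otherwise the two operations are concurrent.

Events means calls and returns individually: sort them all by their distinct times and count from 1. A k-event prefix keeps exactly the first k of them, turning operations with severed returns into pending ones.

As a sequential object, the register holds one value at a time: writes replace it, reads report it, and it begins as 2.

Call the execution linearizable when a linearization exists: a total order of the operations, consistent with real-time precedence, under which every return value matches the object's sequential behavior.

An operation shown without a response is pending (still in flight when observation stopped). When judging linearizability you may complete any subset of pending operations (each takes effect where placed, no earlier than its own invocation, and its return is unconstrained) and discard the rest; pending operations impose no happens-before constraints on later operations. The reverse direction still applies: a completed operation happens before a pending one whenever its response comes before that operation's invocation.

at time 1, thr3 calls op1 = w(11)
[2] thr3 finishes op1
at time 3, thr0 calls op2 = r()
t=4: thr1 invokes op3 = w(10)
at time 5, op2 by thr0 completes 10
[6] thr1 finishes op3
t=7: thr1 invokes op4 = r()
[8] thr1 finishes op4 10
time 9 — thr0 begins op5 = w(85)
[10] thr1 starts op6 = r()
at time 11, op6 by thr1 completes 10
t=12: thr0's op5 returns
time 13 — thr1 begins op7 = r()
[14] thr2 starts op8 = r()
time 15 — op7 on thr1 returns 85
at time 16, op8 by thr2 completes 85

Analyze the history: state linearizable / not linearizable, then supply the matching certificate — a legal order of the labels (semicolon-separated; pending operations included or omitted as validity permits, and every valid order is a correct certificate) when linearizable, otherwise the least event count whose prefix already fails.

1. op1 w(11), leaving value 11
2. op3 w(10), leaving value 10
3. op2 r() → 10, leaving value 10
4. op4 r() → 10, leaving value 10
5. op6 r() → 10, leaving value 10
6. op5 w(85), leaving value 85
7. op7 r() → 85, leaving value 85
8. op8 r() → 85, leaving value 85

linearizable — witness: op1; op3; op2; op4; op6; op5; op7; op8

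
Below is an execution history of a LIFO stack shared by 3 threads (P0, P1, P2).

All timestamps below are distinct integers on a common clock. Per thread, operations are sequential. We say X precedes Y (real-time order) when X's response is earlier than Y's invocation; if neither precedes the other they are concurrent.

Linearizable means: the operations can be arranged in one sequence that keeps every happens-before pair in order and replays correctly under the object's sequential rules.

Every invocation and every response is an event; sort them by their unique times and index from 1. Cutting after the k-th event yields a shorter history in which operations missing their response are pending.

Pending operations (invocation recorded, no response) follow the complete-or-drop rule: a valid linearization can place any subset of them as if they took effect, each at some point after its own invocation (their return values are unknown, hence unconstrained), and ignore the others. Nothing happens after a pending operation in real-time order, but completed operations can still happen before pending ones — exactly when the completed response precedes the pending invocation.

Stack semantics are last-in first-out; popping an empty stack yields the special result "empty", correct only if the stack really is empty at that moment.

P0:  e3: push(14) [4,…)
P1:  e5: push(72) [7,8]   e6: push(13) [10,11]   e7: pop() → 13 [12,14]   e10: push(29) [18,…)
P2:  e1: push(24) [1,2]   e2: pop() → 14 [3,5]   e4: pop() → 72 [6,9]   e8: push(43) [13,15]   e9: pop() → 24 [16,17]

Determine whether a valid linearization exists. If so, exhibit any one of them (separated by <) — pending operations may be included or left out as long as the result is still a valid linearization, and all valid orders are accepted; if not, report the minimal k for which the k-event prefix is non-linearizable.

not linearizable — minimal violating prefix: 17 events

prefix check: 1..16 passes, 1..17 fails once e9's time-17 response joins
the 8 completed operations admit 4 real-time orders; each fails the LIFO stack replay
include/drop combinations of the 1 pending operation (e3) were all tried; none helps
sample order e1, e2, e4, e5, e6, e7, e8, e9 (pending dropped) stalls at step 2 — e2 pop() → 14 has no legal effect
sample order e1, e2, e4, e5, e6, e8, e7, e9 (pending dropped) stalls at step 2 — e2 pop() → 14 has no legal effect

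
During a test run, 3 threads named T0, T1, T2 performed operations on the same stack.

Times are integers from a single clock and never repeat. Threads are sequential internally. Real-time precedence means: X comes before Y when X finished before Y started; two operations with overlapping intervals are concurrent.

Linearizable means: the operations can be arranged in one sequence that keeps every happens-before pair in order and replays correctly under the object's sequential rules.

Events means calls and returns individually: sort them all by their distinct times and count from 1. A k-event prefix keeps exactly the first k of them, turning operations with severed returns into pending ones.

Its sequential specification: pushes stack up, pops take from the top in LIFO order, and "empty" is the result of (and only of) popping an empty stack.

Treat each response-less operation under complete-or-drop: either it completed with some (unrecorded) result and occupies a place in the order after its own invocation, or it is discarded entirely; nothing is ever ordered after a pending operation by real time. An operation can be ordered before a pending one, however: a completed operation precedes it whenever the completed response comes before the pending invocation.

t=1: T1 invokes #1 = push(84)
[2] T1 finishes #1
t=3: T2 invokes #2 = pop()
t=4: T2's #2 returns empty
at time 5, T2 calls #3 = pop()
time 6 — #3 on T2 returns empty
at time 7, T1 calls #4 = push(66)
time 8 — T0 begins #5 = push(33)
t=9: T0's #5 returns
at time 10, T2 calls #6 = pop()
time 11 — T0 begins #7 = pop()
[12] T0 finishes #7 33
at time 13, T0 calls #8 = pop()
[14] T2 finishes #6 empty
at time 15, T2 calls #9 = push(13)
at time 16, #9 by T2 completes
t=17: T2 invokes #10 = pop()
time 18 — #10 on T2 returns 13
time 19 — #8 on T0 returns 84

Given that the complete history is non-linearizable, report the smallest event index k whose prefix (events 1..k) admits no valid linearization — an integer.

events 1..3 are linearizable, e.g. via #1:
1. #1 push(84), leaving stack <84>
once event 4 joins (#2's response, time 4), exhaustive search finds no witness
one such order, #1, #2, breaks at step 2 where #2 pop() → empty is illegal

4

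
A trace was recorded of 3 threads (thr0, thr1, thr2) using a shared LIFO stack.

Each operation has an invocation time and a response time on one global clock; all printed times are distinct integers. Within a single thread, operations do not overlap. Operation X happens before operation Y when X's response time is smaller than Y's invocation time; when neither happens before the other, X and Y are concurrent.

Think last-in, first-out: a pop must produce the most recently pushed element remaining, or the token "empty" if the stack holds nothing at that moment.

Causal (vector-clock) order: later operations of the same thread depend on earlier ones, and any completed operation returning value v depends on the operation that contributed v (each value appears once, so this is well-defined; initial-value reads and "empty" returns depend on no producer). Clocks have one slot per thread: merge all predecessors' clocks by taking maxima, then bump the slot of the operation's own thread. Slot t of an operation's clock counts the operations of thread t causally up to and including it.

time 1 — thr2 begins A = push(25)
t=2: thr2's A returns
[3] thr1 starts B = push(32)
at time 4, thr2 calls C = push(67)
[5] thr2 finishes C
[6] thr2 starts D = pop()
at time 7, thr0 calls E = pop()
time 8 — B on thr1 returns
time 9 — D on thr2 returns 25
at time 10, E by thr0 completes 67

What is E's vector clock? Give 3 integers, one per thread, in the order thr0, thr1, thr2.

VC(A, invoked at 1): no causal predecessors; +1 on thr2 → (0, 0, 1)
VC(B, invoked at 3): no causal predecessors; +1 on thr1 → (0, 1, 0)
VC(C, invoked at 4): max of VC(A)=(0, 0, 1), then +1 on thread thr2 → (0, 0, 2)
VC(D, invoked at 6): max of VC(A)=(0, 0, 1), VC(C)=(0, 0, 2), then +1 on thread thr2 → (0, 0, 3)
VC(E, invoked at 7): max of VC(C)=(0, 0, 2), then +1 on thread thr0 → (1, 0, 2)
target: VC(E) = (1, 0, 2)

(1, 0, 2)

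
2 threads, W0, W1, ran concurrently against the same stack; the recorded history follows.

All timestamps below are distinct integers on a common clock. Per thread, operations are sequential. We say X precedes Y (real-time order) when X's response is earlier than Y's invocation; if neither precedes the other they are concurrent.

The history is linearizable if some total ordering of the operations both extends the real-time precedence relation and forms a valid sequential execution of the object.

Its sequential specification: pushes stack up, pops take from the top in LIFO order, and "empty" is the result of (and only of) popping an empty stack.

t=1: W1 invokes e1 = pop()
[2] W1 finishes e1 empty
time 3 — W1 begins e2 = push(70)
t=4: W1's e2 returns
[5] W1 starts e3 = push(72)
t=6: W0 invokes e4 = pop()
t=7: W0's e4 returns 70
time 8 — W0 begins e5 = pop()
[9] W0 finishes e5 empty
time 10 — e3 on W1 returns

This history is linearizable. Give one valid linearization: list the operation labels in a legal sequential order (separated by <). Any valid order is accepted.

after step 1 (e1 pop() → empty): stack <>
after step 2 (e2 push(70)): stack <70>
after step 3 (e4 pop() → 70): stack <>
after step 4 (e5 pop() → empty): stack <>
after step 5 (e3 push(72)): stack <72>

e1 < e2 < e4 < e5 < e3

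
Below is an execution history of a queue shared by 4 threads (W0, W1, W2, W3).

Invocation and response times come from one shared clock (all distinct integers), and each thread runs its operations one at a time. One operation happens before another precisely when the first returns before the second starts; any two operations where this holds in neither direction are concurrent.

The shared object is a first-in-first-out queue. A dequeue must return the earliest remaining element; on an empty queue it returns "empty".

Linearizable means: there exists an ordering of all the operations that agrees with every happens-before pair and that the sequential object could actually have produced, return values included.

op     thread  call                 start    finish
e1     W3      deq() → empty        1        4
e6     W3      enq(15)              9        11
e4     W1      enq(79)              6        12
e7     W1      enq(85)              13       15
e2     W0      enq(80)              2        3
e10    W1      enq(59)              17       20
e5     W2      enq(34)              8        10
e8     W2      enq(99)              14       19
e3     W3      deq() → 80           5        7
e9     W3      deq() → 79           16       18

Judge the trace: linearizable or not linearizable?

linearizable

witness order: e1, e2, e3, e4, e5, e6, e7, e8, e9, e10
step 1: e1 deq() → empty — queue <>
step 2: e2 enq(80) — queue <80>
step 3: e3 deq() → 80 — queue <>
step 4: e4 enq(79) — queue <79>
step 5: e5 enq(34) — queue <79,34>
step 6: e6 enq(15) — queue <79,34,15>
step 7: e7 enq(85) — queue <79,34,15,85>
step 8: e8 enq(99) — queue <79,34,15,85,99>
step 9: e9 deq() → 79 — queue <34,15,85,99>
step 10: e10 enq(59) — queue <34,15,85,99,59>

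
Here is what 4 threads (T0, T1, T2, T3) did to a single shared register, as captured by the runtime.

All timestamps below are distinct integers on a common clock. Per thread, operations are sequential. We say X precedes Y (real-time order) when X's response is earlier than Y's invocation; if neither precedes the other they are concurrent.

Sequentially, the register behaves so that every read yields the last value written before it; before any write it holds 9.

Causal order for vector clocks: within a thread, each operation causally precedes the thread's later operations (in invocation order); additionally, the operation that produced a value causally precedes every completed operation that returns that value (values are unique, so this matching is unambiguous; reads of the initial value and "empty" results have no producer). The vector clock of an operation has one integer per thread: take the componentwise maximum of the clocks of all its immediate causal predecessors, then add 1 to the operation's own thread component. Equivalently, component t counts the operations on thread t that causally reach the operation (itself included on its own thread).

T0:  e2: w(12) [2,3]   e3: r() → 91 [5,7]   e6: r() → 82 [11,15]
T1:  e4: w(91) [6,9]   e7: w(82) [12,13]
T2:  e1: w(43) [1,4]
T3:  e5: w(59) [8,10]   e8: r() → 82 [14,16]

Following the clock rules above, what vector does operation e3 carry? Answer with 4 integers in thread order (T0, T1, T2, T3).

(2, 1, 0, 0)

VC(e5, invoked at 8): no causal predecessors; +1 on T3 → (0, 0, 0, 1)
VC(e1, invoked at 1): no causal predecessors; +1 on T2 → (0, 0, 1, 0)
VC(e4, invoked at 6): no causal predecessors; +1 on T1 → (0, 1, 0, 0)
VC(e2, invoked at 2): no causal predecessors; +1 on T0 → (1, 0, 0, 0)
from VC(e4)=(0, 1, 0, 0), e7 (invoked 12) maxes components and bumps T1 → (0, 2, 0, 0)
from VC(e2)=(1, 0, 0, 0), VC(e4)=(0, 1, 0, 0), e3 (invoked 5) maxes components and bumps T0 → (2, 1, 0, 0)
from VC(e5)=(0, 0, 0, 1), VC(e7)=(0, 2, 0, 0), e8 (invoked 14) maxes components and bumps T3 → (0, 2, 0, 2)
from VC(e3)=(2, 1, 0, 0), VC(e7)=(0, 2, 0, 0), e6 (invoked 11) maxes components and bumps T0 → (3, 2, 0, 0)
target: VC(e3) = (2, 1, 0, 0)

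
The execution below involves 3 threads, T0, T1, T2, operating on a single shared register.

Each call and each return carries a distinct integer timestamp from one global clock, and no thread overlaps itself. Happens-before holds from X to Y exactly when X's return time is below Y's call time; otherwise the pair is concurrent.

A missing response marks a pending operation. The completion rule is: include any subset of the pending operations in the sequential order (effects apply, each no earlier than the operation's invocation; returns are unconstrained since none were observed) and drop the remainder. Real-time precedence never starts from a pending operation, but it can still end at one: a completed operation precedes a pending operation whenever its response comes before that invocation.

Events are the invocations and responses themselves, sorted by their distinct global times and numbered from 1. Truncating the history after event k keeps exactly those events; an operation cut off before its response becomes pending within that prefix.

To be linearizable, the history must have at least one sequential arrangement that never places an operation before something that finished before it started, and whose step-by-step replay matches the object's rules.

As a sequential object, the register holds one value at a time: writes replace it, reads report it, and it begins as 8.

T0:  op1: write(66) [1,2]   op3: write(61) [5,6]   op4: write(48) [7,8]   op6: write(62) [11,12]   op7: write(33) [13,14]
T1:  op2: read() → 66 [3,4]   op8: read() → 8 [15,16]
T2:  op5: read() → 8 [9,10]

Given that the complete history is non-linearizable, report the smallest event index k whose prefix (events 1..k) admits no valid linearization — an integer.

10

events 1..9 are linearizable, e.g. via op1, op2, op3, op4:
step 1: op1 write(66) — value 66
step 2: op2 read() → 66 — value 66
step 3: op3 write(61) — value 61
step 4: op4 write(48) — value 48
with event 10 included (op5 responding at time 10), all real-time-consistent orders fail
for example op1, op2, op3, op4, op5 fails at step 5: op5 read() → 8 is not legal there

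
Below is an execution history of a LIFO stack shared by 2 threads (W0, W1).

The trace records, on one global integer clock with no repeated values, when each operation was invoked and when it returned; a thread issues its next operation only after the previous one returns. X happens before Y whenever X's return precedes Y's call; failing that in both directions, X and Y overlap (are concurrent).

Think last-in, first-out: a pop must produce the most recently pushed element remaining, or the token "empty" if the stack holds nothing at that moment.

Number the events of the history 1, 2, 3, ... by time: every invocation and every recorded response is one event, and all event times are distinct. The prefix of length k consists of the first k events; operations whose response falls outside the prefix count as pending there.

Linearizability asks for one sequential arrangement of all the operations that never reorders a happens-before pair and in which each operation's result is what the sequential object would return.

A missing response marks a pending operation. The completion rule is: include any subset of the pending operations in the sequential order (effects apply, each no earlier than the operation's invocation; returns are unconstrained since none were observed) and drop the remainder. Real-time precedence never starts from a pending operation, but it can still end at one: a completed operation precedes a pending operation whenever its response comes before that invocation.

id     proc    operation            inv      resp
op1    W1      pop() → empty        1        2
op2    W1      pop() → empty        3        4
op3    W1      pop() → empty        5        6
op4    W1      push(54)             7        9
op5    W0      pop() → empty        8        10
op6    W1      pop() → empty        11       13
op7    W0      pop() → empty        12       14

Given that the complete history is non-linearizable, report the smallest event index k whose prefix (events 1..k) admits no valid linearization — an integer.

14

a valid linearization of events 1..13 exists, for instance op1, op2, op3, op5, op4, op7, op6:
step 1: op1 pop() → empty — stack <>
step 2: op2 pop() → empty — stack <>
step 3: op3 pop() → empty — stack <>
step 4: op5 pop() → empty — stack <>
step 5: op4 push(54) — stack <54>
step 6: op7 pop() (pending, included) — stack <>
step 7: op6 pop() → empty — stack <>
include event 14 — op7 responding at 14 — and every candidate order breaks
sample order op1, op2, op3, op4, op5, op6, op7 stalls at step 5 — op5 pop() → empty has no legal effect
sample order op1, op2, op3, op4, op5, op7, op6 stalls at step 5 — op5 pop() → empty has no legal effect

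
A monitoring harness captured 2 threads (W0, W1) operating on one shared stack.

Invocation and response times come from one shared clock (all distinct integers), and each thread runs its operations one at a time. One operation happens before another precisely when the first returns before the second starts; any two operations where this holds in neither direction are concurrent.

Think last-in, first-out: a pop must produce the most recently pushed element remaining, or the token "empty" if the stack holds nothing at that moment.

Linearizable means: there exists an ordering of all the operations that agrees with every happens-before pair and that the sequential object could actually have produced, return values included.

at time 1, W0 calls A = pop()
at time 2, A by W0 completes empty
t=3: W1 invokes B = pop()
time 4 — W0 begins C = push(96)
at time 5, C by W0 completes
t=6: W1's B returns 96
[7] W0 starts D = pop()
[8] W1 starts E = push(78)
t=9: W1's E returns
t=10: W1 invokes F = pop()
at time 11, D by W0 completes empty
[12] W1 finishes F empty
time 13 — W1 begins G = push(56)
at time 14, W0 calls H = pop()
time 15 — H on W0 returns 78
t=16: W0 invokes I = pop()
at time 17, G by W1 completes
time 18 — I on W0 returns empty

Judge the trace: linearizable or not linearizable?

already the first 12 events (up to F's response at time 12) admit no linearization; the first 11 still do
real-time-consistent orders of the 6 completed operations: 6 — all fail the stack replay
e.g. A, B, C, D, E, F: illegal at step 2, since B pop() → 96 cannot apply there
e.g. A, B, C, E, D, F: illegal at step 2, since B pop() → 96 cannot apply there

not linearizable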